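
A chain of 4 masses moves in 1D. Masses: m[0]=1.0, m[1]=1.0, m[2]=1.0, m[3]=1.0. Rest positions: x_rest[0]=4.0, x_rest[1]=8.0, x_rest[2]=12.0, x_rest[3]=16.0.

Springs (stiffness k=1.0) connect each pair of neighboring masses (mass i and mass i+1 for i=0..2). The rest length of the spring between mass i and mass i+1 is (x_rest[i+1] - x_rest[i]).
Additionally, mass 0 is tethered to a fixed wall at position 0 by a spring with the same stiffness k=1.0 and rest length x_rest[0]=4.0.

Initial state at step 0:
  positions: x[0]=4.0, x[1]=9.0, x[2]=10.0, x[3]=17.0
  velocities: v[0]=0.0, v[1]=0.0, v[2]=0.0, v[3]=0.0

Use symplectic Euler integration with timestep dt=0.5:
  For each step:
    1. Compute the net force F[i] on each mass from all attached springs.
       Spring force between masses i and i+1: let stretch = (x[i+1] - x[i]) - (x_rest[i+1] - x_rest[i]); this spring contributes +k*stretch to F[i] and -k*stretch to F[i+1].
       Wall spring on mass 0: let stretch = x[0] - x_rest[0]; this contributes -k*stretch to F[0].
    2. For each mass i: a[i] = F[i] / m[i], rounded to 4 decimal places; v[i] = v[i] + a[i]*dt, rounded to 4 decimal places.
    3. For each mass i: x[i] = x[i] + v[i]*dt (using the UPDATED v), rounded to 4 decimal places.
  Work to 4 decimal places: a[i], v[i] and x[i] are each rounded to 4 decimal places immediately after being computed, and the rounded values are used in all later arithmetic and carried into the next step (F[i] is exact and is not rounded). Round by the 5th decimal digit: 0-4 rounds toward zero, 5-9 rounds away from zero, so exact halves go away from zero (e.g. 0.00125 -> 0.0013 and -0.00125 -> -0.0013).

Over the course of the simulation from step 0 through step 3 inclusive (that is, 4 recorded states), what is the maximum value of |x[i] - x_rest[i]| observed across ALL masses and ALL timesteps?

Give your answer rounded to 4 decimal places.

Step 0: x=[4.0000 9.0000 10.0000 17.0000] v=[0.0000 0.0000 0.0000 0.0000]
Step 1: x=[4.2500 8.0000 11.5000 16.2500] v=[0.5000 -2.0000 3.0000 -1.5000]
Step 2: x=[4.3750 6.9375 13.3125 15.3125] v=[0.2500 -2.1250 3.6250 -1.8750]
Step 3: x=[4.0469 6.8281 14.0313 14.8750] v=[-0.6563 -0.2188 1.4375 -0.8750]
Max displacement = 2.0313

Answer: 2.0313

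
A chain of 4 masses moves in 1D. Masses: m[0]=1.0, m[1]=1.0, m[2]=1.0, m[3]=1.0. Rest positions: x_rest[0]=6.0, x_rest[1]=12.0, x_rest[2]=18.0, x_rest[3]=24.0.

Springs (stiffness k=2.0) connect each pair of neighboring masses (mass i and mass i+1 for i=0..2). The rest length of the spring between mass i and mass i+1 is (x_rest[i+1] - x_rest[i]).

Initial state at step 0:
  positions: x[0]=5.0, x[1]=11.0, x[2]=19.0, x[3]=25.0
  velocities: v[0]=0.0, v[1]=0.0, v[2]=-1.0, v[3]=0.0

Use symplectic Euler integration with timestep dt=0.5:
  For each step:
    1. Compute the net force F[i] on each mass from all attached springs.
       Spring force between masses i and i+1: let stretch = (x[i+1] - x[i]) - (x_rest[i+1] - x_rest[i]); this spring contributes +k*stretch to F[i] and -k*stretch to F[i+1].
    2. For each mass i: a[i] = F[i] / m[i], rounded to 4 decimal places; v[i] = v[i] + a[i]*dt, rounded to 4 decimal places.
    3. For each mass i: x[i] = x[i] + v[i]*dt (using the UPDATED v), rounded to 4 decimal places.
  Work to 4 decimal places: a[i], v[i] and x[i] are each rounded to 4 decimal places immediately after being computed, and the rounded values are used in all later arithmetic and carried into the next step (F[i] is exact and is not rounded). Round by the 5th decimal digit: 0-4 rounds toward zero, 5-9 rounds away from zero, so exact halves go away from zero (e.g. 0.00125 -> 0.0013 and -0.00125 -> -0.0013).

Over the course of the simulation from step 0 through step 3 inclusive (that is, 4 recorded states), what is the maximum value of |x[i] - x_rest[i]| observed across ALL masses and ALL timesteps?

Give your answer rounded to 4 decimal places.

Answer: 1.1250

Derivation:
Step 0: x=[5.0000 11.0000 19.0000 25.0000] v=[0.0000 0.0000 -1.0000 0.0000]
Step 1: x=[5.0000 12.0000 17.5000 25.0000] v=[0.0000 2.0000 -3.0000 0.0000]
Step 2: x=[5.5000 12.2500 17.0000 24.2500] v=[1.0000 0.5000 -1.0000 -1.5000]
Step 3: x=[6.3750 11.5000 17.7500 22.8750] v=[1.7500 -1.5000 1.5000 -2.7500]
Max displacement = 1.1250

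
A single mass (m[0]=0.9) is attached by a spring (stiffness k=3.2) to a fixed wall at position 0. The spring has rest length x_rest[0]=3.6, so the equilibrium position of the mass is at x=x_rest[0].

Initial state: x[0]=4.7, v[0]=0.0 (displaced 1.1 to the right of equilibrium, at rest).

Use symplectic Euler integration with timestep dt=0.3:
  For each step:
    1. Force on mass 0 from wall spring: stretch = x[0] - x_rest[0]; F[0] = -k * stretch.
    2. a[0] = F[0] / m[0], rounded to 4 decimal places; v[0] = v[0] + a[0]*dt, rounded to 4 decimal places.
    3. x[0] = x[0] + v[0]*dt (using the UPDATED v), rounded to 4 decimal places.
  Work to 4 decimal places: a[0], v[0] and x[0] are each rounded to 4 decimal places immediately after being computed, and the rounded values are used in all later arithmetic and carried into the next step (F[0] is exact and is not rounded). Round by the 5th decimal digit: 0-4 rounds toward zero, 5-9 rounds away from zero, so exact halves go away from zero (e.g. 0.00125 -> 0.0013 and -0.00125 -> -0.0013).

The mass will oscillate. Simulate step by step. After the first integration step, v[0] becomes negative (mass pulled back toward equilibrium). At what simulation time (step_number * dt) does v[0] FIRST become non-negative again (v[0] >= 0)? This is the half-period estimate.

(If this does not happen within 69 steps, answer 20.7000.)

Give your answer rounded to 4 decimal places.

Answer: 1.8000

Derivation:
Step 0: x=[4.7000] v=[0.0000]
Step 1: x=[4.3480] v=[-1.1733]
Step 2: x=[3.7566] v=[-1.9712]
Step 3: x=[3.1151] v=[-2.1382]
Step 4: x=[2.6288] v=[-1.6210]
Step 5: x=[2.4533] v=[-0.5850]
Step 6: x=[2.6448] v=[0.6382]
First v>=0 after going negative at step 6, time=1.8000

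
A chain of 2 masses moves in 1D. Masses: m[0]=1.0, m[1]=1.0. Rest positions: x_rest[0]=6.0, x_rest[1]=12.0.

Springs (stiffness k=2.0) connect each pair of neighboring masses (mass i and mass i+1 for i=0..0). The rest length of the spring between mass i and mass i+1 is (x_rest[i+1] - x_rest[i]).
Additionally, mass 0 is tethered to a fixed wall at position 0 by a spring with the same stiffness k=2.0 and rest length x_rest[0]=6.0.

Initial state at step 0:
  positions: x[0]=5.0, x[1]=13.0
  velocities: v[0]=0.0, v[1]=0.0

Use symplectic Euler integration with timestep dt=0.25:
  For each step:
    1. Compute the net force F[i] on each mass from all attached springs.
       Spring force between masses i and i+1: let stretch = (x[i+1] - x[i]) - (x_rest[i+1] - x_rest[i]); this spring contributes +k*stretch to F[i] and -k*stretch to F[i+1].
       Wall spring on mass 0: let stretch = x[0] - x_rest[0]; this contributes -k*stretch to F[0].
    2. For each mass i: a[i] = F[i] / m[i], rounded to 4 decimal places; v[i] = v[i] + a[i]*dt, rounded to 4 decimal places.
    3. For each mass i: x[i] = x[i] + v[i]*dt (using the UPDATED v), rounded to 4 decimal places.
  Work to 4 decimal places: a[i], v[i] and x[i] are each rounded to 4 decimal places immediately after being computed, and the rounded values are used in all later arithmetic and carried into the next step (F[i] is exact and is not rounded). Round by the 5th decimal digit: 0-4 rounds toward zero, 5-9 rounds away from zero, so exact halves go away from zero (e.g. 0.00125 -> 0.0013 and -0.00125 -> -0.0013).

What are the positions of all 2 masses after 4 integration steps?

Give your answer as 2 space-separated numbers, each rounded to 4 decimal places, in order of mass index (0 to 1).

Answer: 7.1487 11.5024

Derivation:
Step 0: x=[5.0000 13.0000] v=[0.0000 0.0000]
Step 1: x=[5.3750 12.7500] v=[1.5000 -1.0000]
Step 2: x=[6.0000 12.3281] v=[2.5000 -1.6875]
Step 3: x=[6.6660 11.8652] v=[2.6641 -1.8516]
Step 4: x=[7.1487 11.5024] v=[1.9307 -1.4512]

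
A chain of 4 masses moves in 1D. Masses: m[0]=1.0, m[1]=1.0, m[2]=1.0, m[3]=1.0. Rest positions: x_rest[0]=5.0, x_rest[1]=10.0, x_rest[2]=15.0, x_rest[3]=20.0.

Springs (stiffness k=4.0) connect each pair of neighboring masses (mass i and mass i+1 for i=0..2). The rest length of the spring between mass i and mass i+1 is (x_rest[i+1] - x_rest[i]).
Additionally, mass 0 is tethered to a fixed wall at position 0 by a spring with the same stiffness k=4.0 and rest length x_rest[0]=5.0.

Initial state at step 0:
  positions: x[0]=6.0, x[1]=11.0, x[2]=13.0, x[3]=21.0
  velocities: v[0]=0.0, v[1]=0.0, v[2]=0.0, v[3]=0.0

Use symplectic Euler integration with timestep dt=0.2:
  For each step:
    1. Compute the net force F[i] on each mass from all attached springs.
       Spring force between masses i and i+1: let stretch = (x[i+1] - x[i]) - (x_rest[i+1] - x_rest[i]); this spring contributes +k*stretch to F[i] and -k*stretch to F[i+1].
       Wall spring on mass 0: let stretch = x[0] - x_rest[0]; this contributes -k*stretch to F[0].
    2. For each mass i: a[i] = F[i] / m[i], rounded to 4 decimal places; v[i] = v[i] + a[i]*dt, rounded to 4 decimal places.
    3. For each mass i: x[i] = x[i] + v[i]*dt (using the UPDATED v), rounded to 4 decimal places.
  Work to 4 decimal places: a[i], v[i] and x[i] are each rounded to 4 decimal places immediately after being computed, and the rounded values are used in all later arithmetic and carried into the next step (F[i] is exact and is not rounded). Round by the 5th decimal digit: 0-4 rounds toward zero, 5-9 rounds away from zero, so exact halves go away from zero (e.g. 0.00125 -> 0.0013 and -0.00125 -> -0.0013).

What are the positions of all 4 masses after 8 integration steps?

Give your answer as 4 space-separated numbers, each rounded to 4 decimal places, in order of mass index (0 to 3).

Step 0: x=[6.0000 11.0000 13.0000 21.0000] v=[0.0000 0.0000 0.0000 0.0000]
Step 1: x=[5.8400 10.5200 13.9600 20.5200] v=[-0.8000 -2.4000 4.8000 -2.4000]
Step 2: x=[5.4944 9.8416 15.4192 19.7904] v=[-1.7280 -3.3920 7.2960 -3.6480]
Step 3: x=[4.9652 9.3601 16.6854 19.1614] v=[-2.6458 -2.4077 6.3309 -3.1450]
Step 4: x=[4.3448 9.3474 17.1757 18.9362] v=[-3.1020 -0.0634 2.4515 -1.1258]
Step 5: x=[3.8296 9.7868 16.6952 19.2294] v=[-2.5758 2.1972 -2.4027 1.4658]
Step 6: x=[3.6549 10.3784 15.5148 19.9171] v=[-0.8737 2.9582 -5.9021 3.4384]
Step 7: x=[3.9711 10.7161 14.2169 20.7004] v=[1.5812 1.6885 -6.4894 3.9166]
Step 8: x=[4.7312 10.5347 13.3963 21.2464] v=[3.8003 -0.9069 -4.1032 2.7298]

Answer: 4.7312 10.5347 13.3963 21.2464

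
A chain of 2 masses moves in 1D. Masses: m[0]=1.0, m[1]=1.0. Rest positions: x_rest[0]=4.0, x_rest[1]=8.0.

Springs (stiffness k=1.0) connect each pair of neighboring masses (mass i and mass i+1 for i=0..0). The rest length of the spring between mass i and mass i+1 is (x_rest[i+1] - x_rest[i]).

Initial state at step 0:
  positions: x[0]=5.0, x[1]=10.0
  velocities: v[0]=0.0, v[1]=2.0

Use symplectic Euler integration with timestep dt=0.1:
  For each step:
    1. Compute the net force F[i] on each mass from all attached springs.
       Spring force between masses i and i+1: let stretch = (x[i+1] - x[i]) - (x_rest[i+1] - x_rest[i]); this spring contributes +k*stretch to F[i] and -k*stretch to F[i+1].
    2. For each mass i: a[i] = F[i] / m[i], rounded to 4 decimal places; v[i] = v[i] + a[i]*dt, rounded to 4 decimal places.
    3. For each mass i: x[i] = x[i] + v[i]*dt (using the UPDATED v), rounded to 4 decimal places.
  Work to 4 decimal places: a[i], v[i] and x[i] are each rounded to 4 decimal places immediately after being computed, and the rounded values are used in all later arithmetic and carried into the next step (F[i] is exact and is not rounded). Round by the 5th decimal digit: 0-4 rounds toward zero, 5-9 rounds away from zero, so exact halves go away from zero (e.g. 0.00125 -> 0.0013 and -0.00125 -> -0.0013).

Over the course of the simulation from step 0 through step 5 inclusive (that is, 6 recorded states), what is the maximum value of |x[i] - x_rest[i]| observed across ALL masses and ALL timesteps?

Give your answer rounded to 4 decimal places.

Step 0: x=[5.0000 10.0000] v=[0.0000 2.0000]
Step 1: x=[5.0100 10.1900] v=[0.1000 1.9000]
Step 2: x=[5.0318 10.3682] v=[0.2180 1.7820]
Step 3: x=[5.0670 10.5330] v=[0.3516 1.6484]
Step 4: x=[5.1168 10.6832] v=[0.4982 1.5018]
Step 5: x=[5.1823 10.8177] v=[0.6548 1.3452]
Max displacement = 2.8177

Answer: 2.8177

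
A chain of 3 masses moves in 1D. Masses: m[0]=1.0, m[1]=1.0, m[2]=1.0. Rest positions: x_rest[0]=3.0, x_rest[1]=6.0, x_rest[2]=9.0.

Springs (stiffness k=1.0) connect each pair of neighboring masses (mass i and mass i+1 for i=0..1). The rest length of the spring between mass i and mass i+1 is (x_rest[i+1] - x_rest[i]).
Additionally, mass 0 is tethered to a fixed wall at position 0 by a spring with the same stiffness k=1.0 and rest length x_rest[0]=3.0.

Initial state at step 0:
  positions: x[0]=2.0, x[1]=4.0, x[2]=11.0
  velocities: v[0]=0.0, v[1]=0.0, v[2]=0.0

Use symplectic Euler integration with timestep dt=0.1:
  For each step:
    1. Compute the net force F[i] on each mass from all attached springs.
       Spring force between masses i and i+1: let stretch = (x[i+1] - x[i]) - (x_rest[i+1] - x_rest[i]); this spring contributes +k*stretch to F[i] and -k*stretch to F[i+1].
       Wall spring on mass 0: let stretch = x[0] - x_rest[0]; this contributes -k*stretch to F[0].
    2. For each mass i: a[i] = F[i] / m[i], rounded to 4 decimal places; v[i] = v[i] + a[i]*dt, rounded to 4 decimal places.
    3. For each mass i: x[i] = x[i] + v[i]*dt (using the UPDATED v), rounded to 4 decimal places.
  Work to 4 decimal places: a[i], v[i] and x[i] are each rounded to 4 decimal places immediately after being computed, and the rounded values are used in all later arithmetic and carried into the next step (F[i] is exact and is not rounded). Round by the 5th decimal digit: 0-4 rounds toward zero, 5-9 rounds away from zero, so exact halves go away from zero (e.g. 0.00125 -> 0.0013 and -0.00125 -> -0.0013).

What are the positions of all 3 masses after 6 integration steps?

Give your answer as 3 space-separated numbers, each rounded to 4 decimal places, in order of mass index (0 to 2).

Answer: 2.0331 4.9555 10.2211

Derivation:
Step 0: x=[2.0000 4.0000 11.0000] v=[0.0000 0.0000 0.0000]
Step 1: x=[2.0000 4.0500 10.9600] v=[0.0000 0.5000 -0.4000]
Step 2: x=[2.0005 4.1486 10.8809] v=[0.0050 0.9860 -0.7910]
Step 3: x=[2.0025 4.2930 10.7645] v=[0.0198 1.4444 -1.1642]
Step 4: x=[2.0074 4.4793 10.6134] v=[0.0486 1.8625 -1.5114]
Step 5: x=[2.0169 4.7022 10.4309] v=[0.0951 2.2287 -1.8248]
Step 6: x=[2.0331 4.9555 10.2211] v=[0.1619 2.5330 -2.0977]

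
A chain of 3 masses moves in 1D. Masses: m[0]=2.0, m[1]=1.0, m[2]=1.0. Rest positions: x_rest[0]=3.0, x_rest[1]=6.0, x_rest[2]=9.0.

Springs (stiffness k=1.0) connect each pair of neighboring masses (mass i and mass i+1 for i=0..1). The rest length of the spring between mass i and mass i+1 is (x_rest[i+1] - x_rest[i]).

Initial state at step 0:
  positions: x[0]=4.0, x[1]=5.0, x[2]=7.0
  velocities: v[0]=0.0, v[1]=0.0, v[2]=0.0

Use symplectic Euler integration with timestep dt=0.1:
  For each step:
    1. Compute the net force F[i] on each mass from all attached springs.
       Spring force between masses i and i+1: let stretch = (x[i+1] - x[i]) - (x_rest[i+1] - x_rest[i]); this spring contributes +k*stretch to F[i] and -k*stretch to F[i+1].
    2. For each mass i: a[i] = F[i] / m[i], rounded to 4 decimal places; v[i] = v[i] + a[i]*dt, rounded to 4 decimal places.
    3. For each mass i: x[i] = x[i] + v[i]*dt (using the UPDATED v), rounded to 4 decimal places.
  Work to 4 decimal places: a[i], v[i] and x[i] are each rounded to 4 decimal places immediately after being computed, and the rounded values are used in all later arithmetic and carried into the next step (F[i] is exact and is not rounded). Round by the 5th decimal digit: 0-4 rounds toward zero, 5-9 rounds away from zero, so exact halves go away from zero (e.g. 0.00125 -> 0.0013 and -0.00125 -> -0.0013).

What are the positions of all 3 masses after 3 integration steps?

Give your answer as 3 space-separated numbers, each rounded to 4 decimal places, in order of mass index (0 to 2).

Step 0: x=[4.0000 5.0000 7.0000] v=[0.0000 0.0000 0.0000]
Step 1: x=[3.9900 5.0100 7.0100] v=[-0.1000 0.1000 0.1000]
Step 2: x=[3.9701 5.0298 7.0300] v=[-0.1990 0.1980 0.2000]
Step 3: x=[3.9405 5.0590 7.0600] v=[-0.2960 0.2921 0.3000]

Answer: 3.9405 5.0590 7.0600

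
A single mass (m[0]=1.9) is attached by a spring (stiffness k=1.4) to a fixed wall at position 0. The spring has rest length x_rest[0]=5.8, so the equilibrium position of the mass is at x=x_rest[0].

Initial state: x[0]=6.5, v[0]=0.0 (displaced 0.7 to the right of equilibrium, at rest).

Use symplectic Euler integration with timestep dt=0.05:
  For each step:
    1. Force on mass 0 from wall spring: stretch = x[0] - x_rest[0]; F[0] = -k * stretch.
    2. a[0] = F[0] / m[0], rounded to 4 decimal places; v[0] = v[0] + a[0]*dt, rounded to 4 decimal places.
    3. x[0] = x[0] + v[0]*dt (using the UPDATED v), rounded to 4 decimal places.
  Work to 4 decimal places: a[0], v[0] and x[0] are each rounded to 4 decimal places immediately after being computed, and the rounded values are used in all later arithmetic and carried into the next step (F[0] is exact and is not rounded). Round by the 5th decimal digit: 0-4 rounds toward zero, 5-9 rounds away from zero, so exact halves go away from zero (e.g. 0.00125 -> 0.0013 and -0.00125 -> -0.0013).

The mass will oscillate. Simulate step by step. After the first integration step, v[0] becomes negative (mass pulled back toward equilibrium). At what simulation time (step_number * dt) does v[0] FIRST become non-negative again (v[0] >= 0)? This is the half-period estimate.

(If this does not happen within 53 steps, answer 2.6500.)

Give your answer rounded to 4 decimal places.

Step 0: x=[6.5000] v=[0.0000]
Step 1: x=[6.4987] v=[-0.0258]
Step 2: x=[6.4961] v=[-0.0515]
Step 3: x=[6.4922] v=[-0.0771]
Step 4: x=[6.4871] v=[-0.1026]
Step 5: x=[6.4807] v=[-0.1279]
Step 6: x=[6.4731] v=[-0.1530]
Step 7: x=[6.4642] v=[-0.1778]
Step 8: x=[6.4541] v=[-0.2023]
Step 9: x=[6.4428] v=[-0.2264]
Step 10: x=[6.4303] v=[-0.2501]
Step 11: x=[6.4166] v=[-0.2733]
Step 12: x=[6.4018] v=[-0.2960]
Step 13: x=[6.3859] v=[-0.3182]
Step 14: x=[6.3689] v=[-0.3398]
Step 15: x=[6.3509] v=[-0.3608]
Step 16: x=[6.3318] v=[-0.3811]
Step 17: x=[6.3118] v=[-0.4007]
Step 18: x=[6.2908] v=[-0.4196]
Step 19: x=[6.2689] v=[-0.4377]
Step 20: x=[6.2462] v=[-0.4550]
Step 21: x=[6.2226] v=[-0.4714]
Step 22: x=[6.1983] v=[-0.4870]
Step 23: x=[6.1732] v=[-0.5017]
Step 24: x=[6.1474] v=[-0.5155]
Step 25: x=[6.1210] v=[-0.5283]
Step 26: x=[6.0940] v=[-0.5401]
Step 27: x=[6.0665] v=[-0.5509]
Step 28: x=[6.0385] v=[-0.5607]
Step 29: x=[6.0100] v=[-0.5695]
Step 30: x=[5.9811] v=[-0.5772]
Step 31: x=[5.9519] v=[-0.5839]
Step 32: x=[5.9224] v=[-0.5895]
Step 33: x=[5.8927] v=[-0.5940]
Step 34: x=[5.8628] v=[-0.5974]
Step 35: x=[5.8328] v=[-0.5997]
Step 36: x=[5.8028] v=[-0.6009]
Step 37: x=[5.7728] v=[-0.6010]
Step 38: x=[5.7428] v=[-0.6000]
Step 39: x=[5.7129] v=[-0.5979]
Step 40: x=[5.6832] v=[-0.5947]
Step 41: x=[5.6537] v=[-0.5904]
Step 42: x=[5.6245] v=[-0.5850]
Step 43: x=[5.5956] v=[-0.5785]
Step 44: x=[5.5671] v=[-0.5710]
Step 45: x=[5.5390] v=[-0.5624]
Step 46: x=[5.5114] v=[-0.5528]
Step 47: x=[5.4843] v=[-0.5422]
Step 48: x=[5.4578] v=[-0.5306]
Step 49: x=[5.4319] v=[-0.5180]
Step 50: x=[5.4067] v=[-0.5044]
Step 51: x=[5.3822] v=[-0.4899]
Step 52: x=[5.3585] v=[-0.4745]
Step 53: x=[5.3356] v=[-0.4582]
v[0] did not become non-negative within 53 steps; using fallback time=2.6500

Answer: 2.6500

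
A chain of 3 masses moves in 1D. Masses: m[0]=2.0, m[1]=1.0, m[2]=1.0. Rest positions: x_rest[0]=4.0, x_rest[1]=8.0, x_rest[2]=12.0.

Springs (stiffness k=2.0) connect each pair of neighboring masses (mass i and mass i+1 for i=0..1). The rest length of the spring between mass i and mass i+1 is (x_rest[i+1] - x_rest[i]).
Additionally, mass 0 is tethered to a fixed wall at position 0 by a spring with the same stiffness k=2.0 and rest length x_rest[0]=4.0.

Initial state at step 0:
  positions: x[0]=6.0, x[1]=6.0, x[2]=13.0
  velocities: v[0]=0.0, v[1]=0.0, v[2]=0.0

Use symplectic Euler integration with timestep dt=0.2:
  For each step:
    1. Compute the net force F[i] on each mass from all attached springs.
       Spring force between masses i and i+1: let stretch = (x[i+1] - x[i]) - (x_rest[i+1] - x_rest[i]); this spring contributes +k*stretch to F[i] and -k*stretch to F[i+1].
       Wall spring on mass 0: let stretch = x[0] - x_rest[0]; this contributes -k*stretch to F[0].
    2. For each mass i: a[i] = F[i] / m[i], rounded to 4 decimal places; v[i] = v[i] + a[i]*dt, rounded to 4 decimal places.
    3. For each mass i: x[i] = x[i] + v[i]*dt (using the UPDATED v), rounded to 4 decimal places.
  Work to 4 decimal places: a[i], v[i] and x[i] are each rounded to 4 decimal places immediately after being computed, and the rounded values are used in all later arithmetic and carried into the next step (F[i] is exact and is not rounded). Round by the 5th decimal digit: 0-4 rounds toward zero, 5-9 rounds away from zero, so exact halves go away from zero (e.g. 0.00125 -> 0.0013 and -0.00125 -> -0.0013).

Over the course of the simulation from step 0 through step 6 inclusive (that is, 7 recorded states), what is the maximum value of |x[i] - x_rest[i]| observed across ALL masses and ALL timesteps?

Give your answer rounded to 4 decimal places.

Answer: 2.9518

Derivation:
Step 0: x=[6.0000 6.0000 13.0000] v=[0.0000 0.0000 0.0000]
Step 1: x=[5.7600 6.5600 12.7600] v=[-1.2000 2.8000 -1.2000]
Step 2: x=[5.3216 7.5520 12.3440] v=[-2.1920 4.9600 -2.0800]
Step 3: x=[4.7596 8.7489 11.8646] v=[-2.8102 5.9846 -2.3968]
Step 4: x=[4.1667 9.8759 11.4560] v=[-2.9643 5.6352 -2.0431]
Step 5: x=[3.6355 10.6726 11.2410] v=[-2.6558 3.9836 -1.0751]
Step 6: x=[3.2404 10.9518 11.3005] v=[-1.9755 1.3961 0.2975]
Max displacement = 2.9518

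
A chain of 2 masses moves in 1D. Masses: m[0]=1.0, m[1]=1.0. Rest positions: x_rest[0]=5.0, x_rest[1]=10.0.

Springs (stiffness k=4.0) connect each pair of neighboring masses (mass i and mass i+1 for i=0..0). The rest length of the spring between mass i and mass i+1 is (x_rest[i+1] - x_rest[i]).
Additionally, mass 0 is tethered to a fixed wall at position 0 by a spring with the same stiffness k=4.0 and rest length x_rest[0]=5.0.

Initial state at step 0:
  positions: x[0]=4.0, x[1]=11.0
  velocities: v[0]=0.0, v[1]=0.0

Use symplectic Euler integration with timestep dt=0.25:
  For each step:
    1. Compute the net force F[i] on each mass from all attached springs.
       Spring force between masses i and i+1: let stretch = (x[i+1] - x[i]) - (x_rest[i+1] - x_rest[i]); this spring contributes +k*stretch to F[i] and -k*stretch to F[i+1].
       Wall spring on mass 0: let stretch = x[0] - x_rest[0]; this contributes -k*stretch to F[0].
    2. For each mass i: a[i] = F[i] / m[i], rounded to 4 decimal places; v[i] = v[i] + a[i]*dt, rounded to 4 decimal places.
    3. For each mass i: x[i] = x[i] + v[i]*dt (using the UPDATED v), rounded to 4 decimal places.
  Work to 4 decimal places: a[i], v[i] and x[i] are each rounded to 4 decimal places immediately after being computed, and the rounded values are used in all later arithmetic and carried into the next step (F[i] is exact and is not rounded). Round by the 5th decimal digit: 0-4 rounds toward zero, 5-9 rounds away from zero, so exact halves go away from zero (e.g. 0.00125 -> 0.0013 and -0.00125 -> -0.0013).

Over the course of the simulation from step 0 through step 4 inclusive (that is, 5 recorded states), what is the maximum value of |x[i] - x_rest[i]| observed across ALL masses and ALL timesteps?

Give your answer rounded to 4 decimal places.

Answer: 1.3281

Derivation:
Step 0: x=[4.0000 11.0000] v=[0.0000 0.0000]
Step 1: x=[4.7500 10.5000] v=[3.0000 -2.0000]
Step 2: x=[5.7500 9.8125] v=[4.0000 -2.7500]
Step 3: x=[6.3281 9.3594] v=[2.3125 -1.8125]
Step 4: x=[6.0820 9.3985] v=[-0.9843 0.1562]
Max displacement = 1.3281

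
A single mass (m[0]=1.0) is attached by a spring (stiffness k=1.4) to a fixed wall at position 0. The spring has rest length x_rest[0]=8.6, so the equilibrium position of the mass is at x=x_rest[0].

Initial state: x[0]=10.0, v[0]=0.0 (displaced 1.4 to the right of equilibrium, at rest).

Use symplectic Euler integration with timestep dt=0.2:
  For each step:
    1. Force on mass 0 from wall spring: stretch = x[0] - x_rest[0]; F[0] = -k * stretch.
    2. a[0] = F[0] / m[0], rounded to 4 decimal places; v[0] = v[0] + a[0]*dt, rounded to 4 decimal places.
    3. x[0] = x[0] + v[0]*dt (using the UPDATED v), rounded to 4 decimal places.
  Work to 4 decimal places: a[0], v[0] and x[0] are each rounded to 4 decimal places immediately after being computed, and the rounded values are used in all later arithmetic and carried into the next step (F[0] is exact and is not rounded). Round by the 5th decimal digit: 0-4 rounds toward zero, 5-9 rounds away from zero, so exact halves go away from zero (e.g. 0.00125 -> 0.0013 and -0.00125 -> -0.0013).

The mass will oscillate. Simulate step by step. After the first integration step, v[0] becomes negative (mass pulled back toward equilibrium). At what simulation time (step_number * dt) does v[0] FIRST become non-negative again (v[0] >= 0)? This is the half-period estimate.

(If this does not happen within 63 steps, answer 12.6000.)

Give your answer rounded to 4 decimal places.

Step 0: x=[10.0000] v=[0.0000]
Step 1: x=[9.9216] v=[-0.3920]
Step 2: x=[9.7692] v=[-0.7620]
Step 3: x=[9.5513] v=[-1.0894]
Step 4: x=[9.2801] v=[-1.3558]
Step 5: x=[8.9709] v=[-1.5462]
Step 6: x=[8.6409] v=[-1.6501]
Step 7: x=[8.3086] v=[-1.6616]
Step 8: x=[7.9926] v=[-1.5800]
Step 9: x=[7.7106] v=[-1.4099]
Step 10: x=[7.4784] v=[-1.1609]
Step 11: x=[7.3090] v=[-0.8469]
Step 12: x=[7.2119] v=[-0.4854]
Step 13: x=[7.1926] v=[-0.0967]
Step 14: x=[7.2521] v=[0.2974]
First v>=0 after going negative at step 14, time=2.8000

Answer: 2.8000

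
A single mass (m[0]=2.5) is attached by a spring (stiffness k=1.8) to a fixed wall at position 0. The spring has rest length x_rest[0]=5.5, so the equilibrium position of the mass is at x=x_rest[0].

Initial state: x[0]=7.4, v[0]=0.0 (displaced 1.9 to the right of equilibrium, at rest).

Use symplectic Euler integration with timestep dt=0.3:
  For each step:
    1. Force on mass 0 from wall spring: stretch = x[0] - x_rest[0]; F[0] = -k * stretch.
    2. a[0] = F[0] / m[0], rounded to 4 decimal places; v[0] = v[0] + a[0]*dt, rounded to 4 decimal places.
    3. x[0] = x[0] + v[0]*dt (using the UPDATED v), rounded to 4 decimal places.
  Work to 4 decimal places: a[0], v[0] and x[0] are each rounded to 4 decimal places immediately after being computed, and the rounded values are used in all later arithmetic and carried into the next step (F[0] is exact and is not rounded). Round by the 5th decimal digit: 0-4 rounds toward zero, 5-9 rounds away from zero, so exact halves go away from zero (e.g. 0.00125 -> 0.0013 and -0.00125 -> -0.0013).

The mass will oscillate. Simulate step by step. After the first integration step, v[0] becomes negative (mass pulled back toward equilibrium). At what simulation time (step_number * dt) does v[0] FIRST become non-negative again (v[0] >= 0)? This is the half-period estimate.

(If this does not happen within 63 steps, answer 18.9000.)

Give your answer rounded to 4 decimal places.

Step 0: x=[7.4000] v=[0.0000]
Step 1: x=[7.2769] v=[-0.4104]
Step 2: x=[7.0386] v=[-0.7942]
Step 3: x=[6.7007] v=[-1.1265]
Step 4: x=[6.2849] v=[-1.3859]
Step 5: x=[5.8183] v=[-1.5554]
Step 6: x=[5.3310] v=[-1.6242]
Step 7: x=[4.8547] v=[-1.5877]
Step 8: x=[4.4202] v=[-1.4483]
Step 9: x=[4.0557] v=[-1.2151]
Step 10: x=[3.7848] v=[-0.9031]
Step 11: x=[3.6250] v=[-0.5326]
Step 12: x=[3.5867] v=[-0.1276]
Step 13: x=[3.6724] v=[0.2857]
First v>=0 after going negative at step 13, time=3.9000

Answer: 3.9000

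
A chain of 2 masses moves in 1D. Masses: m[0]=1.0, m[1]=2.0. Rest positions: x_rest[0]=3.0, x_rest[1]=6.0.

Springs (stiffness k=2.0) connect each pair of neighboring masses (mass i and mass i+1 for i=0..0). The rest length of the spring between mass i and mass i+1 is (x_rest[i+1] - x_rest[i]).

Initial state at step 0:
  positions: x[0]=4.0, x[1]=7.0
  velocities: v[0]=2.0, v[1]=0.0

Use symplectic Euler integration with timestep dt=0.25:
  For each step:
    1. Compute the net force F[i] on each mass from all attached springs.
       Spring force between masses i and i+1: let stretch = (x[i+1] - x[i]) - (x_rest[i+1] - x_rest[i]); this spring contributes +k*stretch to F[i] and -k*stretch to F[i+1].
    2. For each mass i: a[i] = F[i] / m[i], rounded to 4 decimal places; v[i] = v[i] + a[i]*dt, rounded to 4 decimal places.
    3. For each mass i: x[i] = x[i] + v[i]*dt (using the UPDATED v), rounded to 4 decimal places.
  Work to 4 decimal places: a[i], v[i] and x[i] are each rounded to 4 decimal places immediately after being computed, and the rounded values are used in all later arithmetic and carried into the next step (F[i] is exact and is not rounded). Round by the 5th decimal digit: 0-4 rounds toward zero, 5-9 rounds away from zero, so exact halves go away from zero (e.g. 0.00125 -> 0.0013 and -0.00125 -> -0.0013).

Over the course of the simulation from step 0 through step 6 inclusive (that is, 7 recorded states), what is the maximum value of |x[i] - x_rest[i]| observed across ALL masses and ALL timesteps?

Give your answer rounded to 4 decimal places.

Step 0: x=[4.0000 7.0000] v=[2.0000 0.0000]
Step 1: x=[4.5000 7.0000] v=[2.0000 0.0000]
Step 2: x=[4.9375 7.0313] v=[1.7500 0.1250]
Step 3: x=[5.2617 7.1192] v=[1.2969 0.3516]
Step 4: x=[5.4431 7.2785] v=[0.7257 0.6372]
Step 5: x=[5.4790 7.5106] v=[0.1434 0.9284]
Step 6: x=[5.3938 7.8032] v=[-0.3408 1.1705]
Max displacement = 2.4790

Answer: 2.4790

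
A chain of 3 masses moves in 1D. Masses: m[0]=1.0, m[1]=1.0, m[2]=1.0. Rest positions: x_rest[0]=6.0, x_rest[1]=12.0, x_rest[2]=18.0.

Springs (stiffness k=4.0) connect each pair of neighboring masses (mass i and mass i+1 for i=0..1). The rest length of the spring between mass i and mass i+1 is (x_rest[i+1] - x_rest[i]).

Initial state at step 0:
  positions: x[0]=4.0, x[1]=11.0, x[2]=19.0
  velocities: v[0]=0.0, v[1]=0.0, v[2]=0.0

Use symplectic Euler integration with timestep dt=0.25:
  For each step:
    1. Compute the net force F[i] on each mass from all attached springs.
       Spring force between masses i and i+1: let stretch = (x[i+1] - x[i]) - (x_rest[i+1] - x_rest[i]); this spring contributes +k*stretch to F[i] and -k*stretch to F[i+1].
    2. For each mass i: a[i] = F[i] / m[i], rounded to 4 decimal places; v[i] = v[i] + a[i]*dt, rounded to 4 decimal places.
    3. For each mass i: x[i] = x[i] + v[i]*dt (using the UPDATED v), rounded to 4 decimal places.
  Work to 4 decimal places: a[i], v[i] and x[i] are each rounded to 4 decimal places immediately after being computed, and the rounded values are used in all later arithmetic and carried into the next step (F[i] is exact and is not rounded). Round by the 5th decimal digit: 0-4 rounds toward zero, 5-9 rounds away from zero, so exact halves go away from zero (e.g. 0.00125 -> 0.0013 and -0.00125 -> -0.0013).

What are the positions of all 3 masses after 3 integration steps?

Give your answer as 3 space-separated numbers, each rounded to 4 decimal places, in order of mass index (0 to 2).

Step 0: x=[4.0000 11.0000 19.0000] v=[0.0000 0.0000 0.0000]
Step 1: x=[4.2500 11.2500 18.5000] v=[1.0000 1.0000 -2.0000]
Step 2: x=[4.7500 11.5625 17.6875] v=[2.0000 1.2500 -3.2500]
Step 3: x=[5.4531 11.7031 16.8438] v=[2.8125 0.5625 -3.3750]

Answer: 5.4531 11.7031 16.8438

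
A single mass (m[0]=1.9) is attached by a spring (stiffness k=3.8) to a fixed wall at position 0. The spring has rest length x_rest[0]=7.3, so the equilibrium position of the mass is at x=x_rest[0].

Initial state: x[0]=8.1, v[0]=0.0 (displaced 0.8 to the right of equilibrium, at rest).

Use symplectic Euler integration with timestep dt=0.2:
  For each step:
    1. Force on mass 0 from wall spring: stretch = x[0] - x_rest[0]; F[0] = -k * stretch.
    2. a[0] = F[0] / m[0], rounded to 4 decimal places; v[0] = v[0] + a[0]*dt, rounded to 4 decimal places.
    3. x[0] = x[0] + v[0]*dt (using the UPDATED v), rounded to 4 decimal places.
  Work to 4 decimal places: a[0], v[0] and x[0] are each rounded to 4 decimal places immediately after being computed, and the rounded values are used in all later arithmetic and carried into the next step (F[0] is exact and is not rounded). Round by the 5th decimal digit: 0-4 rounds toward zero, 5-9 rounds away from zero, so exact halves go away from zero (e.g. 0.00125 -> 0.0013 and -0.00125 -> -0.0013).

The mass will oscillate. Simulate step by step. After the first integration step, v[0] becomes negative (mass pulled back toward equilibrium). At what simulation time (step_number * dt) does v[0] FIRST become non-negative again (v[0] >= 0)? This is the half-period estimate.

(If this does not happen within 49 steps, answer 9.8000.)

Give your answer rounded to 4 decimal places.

Step 0: x=[8.1000] v=[0.0000]
Step 1: x=[8.0360] v=[-0.3200]
Step 2: x=[7.9131] v=[-0.6144]
Step 3: x=[7.7412] v=[-0.8596]
Step 4: x=[7.5340] v=[-1.0361]
Step 5: x=[7.3081] v=[-1.1297]
Step 6: x=[7.0815] v=[-1.1329]
Step 7: x=[6.8724] v=[-1.0455]
Step 8: x=[6.6975] v=[-0.8745]
Step 9: x=[6.5708] v=[-0.6335]
Step 10: x=[6.5024] v=[-0.3418]
Step 11: x=[6.4978] v=[-0.0228]
Step 12: x=[6.5574] v=[0.2981]
First v>=0 after going negative at step 12, time=2.4000

Answer: 2.4000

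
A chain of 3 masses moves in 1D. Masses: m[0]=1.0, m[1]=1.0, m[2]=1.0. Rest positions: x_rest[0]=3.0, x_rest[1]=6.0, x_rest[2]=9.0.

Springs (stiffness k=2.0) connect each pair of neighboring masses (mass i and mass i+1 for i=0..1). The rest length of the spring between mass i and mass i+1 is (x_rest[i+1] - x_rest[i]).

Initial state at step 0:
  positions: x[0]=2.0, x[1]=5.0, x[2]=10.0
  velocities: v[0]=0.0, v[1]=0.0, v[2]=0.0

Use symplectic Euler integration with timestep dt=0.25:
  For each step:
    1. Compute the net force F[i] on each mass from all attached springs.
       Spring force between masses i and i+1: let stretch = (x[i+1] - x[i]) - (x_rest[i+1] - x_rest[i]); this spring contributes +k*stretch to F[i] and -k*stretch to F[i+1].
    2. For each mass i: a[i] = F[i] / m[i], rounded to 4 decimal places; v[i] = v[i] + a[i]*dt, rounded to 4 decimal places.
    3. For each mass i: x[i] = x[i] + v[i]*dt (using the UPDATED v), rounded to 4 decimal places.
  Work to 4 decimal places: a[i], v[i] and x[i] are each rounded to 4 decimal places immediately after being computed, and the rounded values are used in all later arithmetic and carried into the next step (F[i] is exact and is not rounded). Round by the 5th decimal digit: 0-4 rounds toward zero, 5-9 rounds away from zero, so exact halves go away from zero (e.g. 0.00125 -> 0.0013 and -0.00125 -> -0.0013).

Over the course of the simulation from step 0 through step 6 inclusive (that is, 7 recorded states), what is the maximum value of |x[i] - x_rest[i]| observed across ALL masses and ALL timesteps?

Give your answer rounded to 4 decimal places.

Step 0: x=[2.0000 5.0000 10.0000] v=[0.0000 0.0000 0.0000]
Step 1: x=[2.0000 5.2500 9.7500] v=[0.0000 1.0000 -1.0000]
Step 2: x=[2.0313 5.6563 9.3125] v=[0.1250 1.6250 -1.7500]
Step 3: x=[2.1407 6.0665 8.7930] v=[0.4375 1.6406 -2.0781]
Step 4: x=[2.3658 6.3268 8.3077] v=[0.9004 1.0410 -1.9414]
Step 5: x=[2.7110 6.3396 7.9497] v=[1.3809 0.0510 -1.4319]
Step 6: x=[3.1348 6.1000 7.7655] v=[1.6952 -0.9583 -0.7370]
Max displacement = 1.2345

Answer: 1.2345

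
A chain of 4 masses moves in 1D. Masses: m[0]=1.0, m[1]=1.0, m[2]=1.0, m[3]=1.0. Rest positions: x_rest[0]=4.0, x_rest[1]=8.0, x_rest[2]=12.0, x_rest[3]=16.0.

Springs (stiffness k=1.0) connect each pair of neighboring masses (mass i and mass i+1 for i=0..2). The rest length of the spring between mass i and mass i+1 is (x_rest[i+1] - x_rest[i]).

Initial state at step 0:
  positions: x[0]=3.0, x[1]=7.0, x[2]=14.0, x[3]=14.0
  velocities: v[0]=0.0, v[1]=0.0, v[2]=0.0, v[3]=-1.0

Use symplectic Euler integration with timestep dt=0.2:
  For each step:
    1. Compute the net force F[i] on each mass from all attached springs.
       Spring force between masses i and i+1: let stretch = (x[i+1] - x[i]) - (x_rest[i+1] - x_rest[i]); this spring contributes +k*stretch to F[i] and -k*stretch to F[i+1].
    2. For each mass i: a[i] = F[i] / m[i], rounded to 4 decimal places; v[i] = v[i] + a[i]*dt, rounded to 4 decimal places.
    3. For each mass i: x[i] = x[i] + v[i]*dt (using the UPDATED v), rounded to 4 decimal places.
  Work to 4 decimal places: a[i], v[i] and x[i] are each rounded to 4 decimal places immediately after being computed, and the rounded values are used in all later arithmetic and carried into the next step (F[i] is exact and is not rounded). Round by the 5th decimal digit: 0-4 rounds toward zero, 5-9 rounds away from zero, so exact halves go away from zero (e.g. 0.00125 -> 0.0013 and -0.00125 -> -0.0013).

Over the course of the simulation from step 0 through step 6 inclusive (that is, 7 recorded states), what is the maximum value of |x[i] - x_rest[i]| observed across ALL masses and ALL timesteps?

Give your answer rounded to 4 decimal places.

Step 0: x=[3.0000 7.0000 14.0000 14.0000] v=[0.0000 0.0000 0.0000 -1.0000]
Step 1: x=[3.0000 7.1200 13.7200 13.9600] v=[0.0000 0.6000 -1.4000 -0.2000]
Step 2: x=[3.0048 7.3392 13.1856 14.0704] v=[0.0240 1.0960 -2.6720 0.5520]
Step 3: x=[3.0230 7.6189 12.4527 14.3054] v=[0.0909 1.3984 -3.6643 1.1750]
Step 4: x=[3.0650 7.9081 11.6006 14.6263] v=[0.2101 1.4460 -4.2605 1.6045]
Step 5: x=[3.1407 8.1513 10.7218 14.9862] v=[0.3787 1.2159 -4.3939 1.7994]
Step 6: x=[3.2569 8.2969 9.9108 15.3355] v=[0.5808 0.7279 -4.0551 1.7465]
Max displacement = 2.0892

Answer: 2.0892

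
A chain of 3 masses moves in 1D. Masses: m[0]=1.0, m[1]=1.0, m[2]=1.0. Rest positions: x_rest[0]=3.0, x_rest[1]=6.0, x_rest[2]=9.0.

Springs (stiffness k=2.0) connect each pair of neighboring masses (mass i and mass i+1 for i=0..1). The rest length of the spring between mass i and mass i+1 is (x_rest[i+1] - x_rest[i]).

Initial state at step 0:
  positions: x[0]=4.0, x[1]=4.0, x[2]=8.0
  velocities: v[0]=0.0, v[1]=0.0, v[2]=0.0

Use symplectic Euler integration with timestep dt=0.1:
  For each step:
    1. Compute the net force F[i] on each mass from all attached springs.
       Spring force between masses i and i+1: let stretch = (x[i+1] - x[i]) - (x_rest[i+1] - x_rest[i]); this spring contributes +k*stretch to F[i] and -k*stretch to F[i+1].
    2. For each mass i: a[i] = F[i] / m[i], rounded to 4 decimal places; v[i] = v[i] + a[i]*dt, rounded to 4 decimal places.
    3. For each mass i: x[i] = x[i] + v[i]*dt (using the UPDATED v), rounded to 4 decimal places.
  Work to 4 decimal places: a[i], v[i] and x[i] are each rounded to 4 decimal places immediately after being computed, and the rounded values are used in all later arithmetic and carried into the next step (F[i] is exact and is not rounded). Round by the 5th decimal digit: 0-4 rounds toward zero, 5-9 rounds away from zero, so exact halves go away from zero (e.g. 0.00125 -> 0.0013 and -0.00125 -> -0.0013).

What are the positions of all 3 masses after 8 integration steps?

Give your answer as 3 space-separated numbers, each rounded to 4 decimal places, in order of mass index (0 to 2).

Step 0: x=[4.0000 4.0000 8.0000] v=[0.0000 0.0000 0.0000]
Step 1: x=[3.9400 4.0800 7.9800] v=[-0.6000 0.8000 -0.2000]
Step 2: x=[3.8228 4.2352 7.9420] v=[-1.1720 1.5520 -0.3800]
Step 3: x=[3.6539 4.4563 7.8899] v=[-1.6895 2.2109 -0.5214]
Step 4: x=[3.4410 4.7300 7.8291] v=[-2.1290 2.7371 -0.6081]
Step 5: x=[3.1939 5.0399 7.7663] v=[-2.4712 3.0991 -0.6279]
Step 6: x=[2.9237 5.3674 7.7090] v=[-2.7020 3.2752 -0.5732]
Step 7: x=[2.6424 5.6929 7.6649] v=[-2.8133 3.2548 -0.4415]
Step 8: x=[2.3621 5.9968 7.6413] v=[-2.8032 3.0391 -0.2359]

Answer: 2.3621 5.9968 7.6413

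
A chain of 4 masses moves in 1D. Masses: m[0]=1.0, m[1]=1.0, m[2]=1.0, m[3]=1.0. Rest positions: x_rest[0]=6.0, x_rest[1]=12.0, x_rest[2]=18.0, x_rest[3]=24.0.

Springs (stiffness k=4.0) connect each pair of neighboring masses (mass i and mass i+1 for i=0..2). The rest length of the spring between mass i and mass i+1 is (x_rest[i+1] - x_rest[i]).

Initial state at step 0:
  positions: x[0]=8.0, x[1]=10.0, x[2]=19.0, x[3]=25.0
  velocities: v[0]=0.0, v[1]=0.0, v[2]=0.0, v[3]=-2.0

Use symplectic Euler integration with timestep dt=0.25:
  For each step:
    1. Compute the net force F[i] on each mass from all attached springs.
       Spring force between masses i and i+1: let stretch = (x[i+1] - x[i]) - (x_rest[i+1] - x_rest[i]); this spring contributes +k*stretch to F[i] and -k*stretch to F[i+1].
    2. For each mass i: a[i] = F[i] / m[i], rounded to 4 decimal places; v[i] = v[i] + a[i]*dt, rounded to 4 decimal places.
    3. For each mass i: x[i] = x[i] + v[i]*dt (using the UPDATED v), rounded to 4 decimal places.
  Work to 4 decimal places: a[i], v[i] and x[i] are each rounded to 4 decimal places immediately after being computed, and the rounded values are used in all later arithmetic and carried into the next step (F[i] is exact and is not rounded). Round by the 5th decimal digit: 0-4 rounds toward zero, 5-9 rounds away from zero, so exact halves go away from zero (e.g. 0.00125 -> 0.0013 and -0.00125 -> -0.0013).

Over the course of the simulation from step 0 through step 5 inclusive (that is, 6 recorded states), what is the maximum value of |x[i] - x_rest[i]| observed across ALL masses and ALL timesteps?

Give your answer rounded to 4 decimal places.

Answer: 2.9375

Derivation:
Step 0: x=[8.0000 10.0000 19.0000 25.0000] v=[0.0000 0.0000 0.0000 -2.0000]
Step 1: x=[7.0000 11.7500 18.2500 24.5000] v=[-4.0000 7.0000 -3.0000 -2.0000]
Step 2: x=[5.6875 13.9375 17.4375 23.9375] v=[-5.2500 8.7500 -3.2500 -2.2500]
Step 3: x=[4.9375 14.9375 17.3750 23.2500] v=[-3.0000 4.0000 -0.2500 -2.7500]
Step 4: x=[5.1875 14.0469 18.1719 22.5938] v=[1.0000 -3.5625 3.1875 -2.6250]
Step 5: x=[6.1524 11.9727 19.0430 22.3321] v=[3.8594 -8.2969 3.4844 -1.0469]
Max displacement = 2.9375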